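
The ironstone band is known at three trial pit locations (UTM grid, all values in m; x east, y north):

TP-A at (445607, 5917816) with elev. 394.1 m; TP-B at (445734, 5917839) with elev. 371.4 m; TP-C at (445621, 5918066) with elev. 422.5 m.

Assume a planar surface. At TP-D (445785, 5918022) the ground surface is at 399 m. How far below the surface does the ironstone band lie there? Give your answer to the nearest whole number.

15 m

Two edge vectors: TP-A→TP-B = (127, 23, -22.7), TP-A→TP-C = (14, 250, 28.4).
Normal n = (TP-A→TP-B) × (TP-A→TP-C) = (6328.2, -3924.6, 31428).
So ∂z/∂x = −n_x/n_z = −0.20135548 and ∂z/∂y = −n_y/n_z = 0.12487591.
Intercept c from TP-A: 394.1 + 89725.41 − 738992.64 = −648873.13.
At (445785, 5918022): z_contact = −89761.3 + 739018.4 − 648873.13 = 384.0 m.
Depth below ground = 399 − 384.0 = 15 m.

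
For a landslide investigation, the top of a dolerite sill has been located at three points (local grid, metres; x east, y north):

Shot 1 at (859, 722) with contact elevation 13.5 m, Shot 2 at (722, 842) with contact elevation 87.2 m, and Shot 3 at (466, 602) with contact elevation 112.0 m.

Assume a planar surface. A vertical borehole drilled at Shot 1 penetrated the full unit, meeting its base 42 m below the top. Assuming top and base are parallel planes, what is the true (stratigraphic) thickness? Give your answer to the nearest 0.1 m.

Let the plane be z = a·x + b·y + c.
Shot 2−Shot 1: −137a + 120b = 73.7;  Shot 3−Shot 1: −393a − 120b = 98.5.
Solving gives a = −0.32491, b = 0.24323.
|∇z| = √(a²+b²) = 0.40586, so dip δ = arctan(0.40586) = 22.09°.
True thickness = vertical thickness × cos δ = 42 × cos 22.09° = 38.9 m.

38.9 m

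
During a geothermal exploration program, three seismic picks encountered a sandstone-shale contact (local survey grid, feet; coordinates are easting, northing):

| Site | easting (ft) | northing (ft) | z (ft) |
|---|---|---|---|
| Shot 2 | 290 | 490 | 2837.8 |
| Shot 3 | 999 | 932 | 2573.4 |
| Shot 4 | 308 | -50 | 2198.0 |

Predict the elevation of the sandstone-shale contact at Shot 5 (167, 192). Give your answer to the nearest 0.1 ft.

Let the plane be z = a·easting + b·northing + c.
Shot 3−Shot 2: 709a + 442b = −264.4;  Shot 4−Shot 2: 18a − 540b = −639.8.
Solving gives a = −1.08892, b = 1.14852.
Then c = 2837.8 − a·290 − b·490 = 2590.81.
At (167, 192): z = −181.8 + 220.5 + 2590.81 = 2629.5 ft.

2629.5 ft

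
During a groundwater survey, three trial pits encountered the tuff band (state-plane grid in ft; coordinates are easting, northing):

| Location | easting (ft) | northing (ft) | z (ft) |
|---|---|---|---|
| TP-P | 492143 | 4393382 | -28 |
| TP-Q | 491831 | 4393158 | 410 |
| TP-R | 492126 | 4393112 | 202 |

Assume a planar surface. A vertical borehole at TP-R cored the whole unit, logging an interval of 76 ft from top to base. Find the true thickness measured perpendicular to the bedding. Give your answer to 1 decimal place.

Let the plane be z = a·easting + b·northing + c.
TP-Q−TP-P: −312a − 224b = 438;  TP-R−TP-P: −17a − 270b = 230.
Solving gives a = −0.82977, b = −0.79961.
|∇z| = √(a²+b²) = 1.15234, so dip δ = arctan(1.15234) = 49.05°.
True thickness = vertical thickness × cos δ = 76 × cos 49.05° = 49.8 ft.

49.8 ft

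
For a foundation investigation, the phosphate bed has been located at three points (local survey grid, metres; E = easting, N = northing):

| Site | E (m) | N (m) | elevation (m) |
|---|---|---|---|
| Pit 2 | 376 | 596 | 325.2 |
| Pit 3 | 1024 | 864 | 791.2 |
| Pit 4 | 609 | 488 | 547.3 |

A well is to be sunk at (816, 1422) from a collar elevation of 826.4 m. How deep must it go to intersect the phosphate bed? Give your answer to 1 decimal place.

356.7 m

Two edge vectors: Pit 2→Pit 3 = (648, 268, 466), Pit 2→Pit 4 = (233, -108, 222.1).
Normal n = (Pit 2→Pit 3) × (Pit 2→Pit 4) = (109850.8, -35342.8, -132428).
So ∂z/∂E = −n_x/n_z = 0.829513 and ∂z/∂N = −n_y/n_z = −0.266883.
Intercept c from Pit 2: 325.2 − 311.90 + 159.06 = 172.37.
At (816, 1422): z_contact = 676.88 − 379.51 + 172.37 = 469.74 m.
Depth below ground = 826.4 − 469.74 = 356.7 m.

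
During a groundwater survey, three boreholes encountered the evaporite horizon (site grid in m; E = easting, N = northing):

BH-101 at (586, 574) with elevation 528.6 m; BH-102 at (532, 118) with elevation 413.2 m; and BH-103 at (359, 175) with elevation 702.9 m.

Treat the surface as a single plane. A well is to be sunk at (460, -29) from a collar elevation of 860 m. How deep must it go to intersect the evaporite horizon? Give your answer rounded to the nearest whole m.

400 m

Two edge vectors: BH-101→BH-102 = (-54, -456, -115.4), BH-101→BH-103 = (-227, -399, 174.3).
Normal n = (BH-101→BH-102) × (BH-101→BH-103) = (-125525.4, 35608, -81966).
So ∂z/∂E = −n_x/n_z = −1.53143 and ∂z/∂N = −n_y/n_z = 0.43442.
Intercept c from BH-101: 528.6 + 897.42 − 249.36 = 1176.66.
At (460, -29): z_contact = −704.5 − 12.6 + 1176.66 = 459.6 m.
Depth below ground = 860 − 459.6 = 400 m.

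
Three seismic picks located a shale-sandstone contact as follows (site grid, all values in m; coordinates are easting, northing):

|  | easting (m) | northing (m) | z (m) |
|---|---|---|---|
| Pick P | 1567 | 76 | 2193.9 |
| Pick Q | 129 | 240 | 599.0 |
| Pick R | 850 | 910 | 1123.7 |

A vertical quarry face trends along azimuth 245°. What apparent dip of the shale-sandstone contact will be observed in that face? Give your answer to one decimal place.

39.1°

Two edge vectors: Pick P→Pick Q = (-1438, 164, -1594.9), Pick P→Pick R = (-717, 834, -1070.2).
Normal n = (Pick P→Pick Q) × (Pick P→Pick R) = (1154633.8, -395404.3, -1081704).
So ∂z/∂easting = −n_x/n_z = 1.06742 and ∂z/∂northing = −n_y/n_z = −0.36554.
Unit vector along 245° is (sin 245°, cos 245°) = (-0.9063, -0.4226).
Slope in that direction = a·(-0.9063) + b·(-0.4226) = −0.81293.
Apparent dip = arctan|0.81293| = 39.1° (true dip is 48.4°, so apparent ≤ true as expected).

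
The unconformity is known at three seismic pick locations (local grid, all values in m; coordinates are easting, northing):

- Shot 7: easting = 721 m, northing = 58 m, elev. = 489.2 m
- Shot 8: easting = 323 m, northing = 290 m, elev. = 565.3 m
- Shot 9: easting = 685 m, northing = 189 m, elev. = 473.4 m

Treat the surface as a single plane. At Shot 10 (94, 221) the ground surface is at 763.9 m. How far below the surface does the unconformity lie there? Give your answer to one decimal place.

113.1 m

Two edge vectors: Shot 7→Shot 8 = (-398, 232, 76.1), Shot 7→Shot 9 = (-36, 131, -15.8).
Normal n = (Shot 7→Shot 8) × (Shot 7→Shot 9) = (-13634.7, -9028, -43786).
So ∂z/∂easting = −n_x/n_z = −0.31139 and ∂z/∂northing = −n_y/n_z = −0.20618.
Intercept c from Shot 7: 489.2 + 224.52 + 11.96 = 725.67.
At (94, 221): z_contact = −29.27 − 45.57 + 725.67 = 650.84 m.
Depth below ground = 763.9 − 650.84 = 113.1 m.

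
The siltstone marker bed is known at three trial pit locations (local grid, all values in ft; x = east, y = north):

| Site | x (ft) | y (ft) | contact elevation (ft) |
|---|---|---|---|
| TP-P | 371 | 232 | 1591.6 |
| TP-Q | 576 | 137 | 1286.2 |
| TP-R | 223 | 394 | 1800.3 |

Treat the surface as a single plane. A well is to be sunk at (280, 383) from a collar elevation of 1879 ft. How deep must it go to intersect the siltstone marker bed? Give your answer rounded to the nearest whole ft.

Two edge vectors: TP-P→TP-Q = (205, -95, -305.4), TP-P→TP-R = (-148, 162, 208.7).
Normal n = (TP-P→TP-Q) × (TP-P→TP-R) = (29648.3, 2415.7, 19150).
So ∂z/∂x = −n_x/n_z = −1.54821 and ∂z/∂y = −n_y/n_z = −0.12615.
Intercept c from TP-P: 1591.6 + 574.39 + 29.27 = 2195.25.
At (280, 383): z_contact = −433.5 − 48.3 + 2195.25 = 1713.4 ft.
Depth below ground = 1879 − 1713.4 = 166 ft.

166 ft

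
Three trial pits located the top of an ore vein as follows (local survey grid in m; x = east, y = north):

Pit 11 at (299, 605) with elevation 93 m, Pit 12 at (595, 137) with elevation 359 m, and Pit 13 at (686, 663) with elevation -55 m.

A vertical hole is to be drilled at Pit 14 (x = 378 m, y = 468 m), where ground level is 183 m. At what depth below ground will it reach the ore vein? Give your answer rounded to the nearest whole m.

Let the plane be z = a·x + b·y + c.
Pit 12−Pit 11: 296a − 468b = 266;  Pit 13−Pit 11: 387a + 58b = −148.
Solving gives a = −0.27151, b = −0.74010.
Then c = 93 − a·299 − b·605 = 621.94.
At (378, 468): z_contact = −102.6 − 346.4 + 621.94 = 172.9 m.
Depth below ground = 183 − 172.9 = 10 m.

10 m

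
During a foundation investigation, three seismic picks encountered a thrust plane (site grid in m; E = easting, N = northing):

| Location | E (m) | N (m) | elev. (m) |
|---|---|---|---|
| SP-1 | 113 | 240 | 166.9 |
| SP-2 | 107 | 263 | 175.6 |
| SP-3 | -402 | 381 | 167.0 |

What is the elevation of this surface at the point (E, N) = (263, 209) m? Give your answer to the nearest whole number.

Two edge vectors: SP-1→SP-2 = (-6, 23, 8.7), SP-1→SP-3 = (-515, 141, 0.1).
Normal n = (SP-1→SP-2) × (SP-1→SP-3) = (-1224.4, -4479.9, 10999).
So ∂z/∂E = −n_x/n_z = 0.11132 and ∂z/∂N = −n_y/n_z = 0.40730.
Intercept c from SP-1: 166.9 − 12.58 − 97.75 = 56.57.
At (263, 209): z = 29.3 + 85.1 + 56.57 = 171.0 m.

171 m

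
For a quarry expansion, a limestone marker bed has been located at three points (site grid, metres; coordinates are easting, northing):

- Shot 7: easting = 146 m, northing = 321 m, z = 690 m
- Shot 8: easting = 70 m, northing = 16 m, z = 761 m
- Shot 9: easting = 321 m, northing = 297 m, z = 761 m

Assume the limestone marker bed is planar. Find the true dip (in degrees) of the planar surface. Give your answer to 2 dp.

25.86°

Two edge vectors: Shot 7→Shot 8 = (-76, -305, 71), Shot 7→Shot 9 = (175, -24, 71).
Normal n = (Shot 7→Shot 8) × (Shot 7→Shot 9) = (-19951, 17821, 55199).
So ∂z/∂easting = −n_x/n_z = 0.36144 and ∂z/∂northing = −n_y/n_z = −0.32285.
Gradient magnitude |∇z| = √(a² + b²) = √(0.13064 + 0.10423) = 0.48463.
True dip = arctan(0.48463) = 25.86°, dipping toward NW (azimuth ≈ 312°).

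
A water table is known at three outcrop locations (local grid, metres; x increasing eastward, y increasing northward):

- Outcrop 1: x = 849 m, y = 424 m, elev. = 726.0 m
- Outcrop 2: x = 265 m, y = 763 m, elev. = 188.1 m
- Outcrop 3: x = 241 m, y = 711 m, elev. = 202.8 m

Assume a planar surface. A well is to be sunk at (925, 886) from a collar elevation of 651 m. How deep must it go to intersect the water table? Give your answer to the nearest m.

Two edge vectors: Outcrop 1→Outcrop 2 = (-584, 339, -537.9), Outcrop 1→Outcrop 3 = (-608, 287, -523.2).
Normal n = (Outcrop 1→Outcrop 2) × (Outcrop 1→Outcrop 3) = (-22987.5, 21494.4, 38504).
So ∂z/∂x = −n_x/n_z = 0.59702 and ∂z/∂y = −n_y/n_z = −0.55824.
Intercept c from Outcrop 1: 726 − 506.87 + 236.69 = 455.83.
At (925, 886): z_contact = 552.2 − 494.6 + 455.83 = 513.5 m.
Depth below ground = 651 − 513.5 = 138 m.

138 m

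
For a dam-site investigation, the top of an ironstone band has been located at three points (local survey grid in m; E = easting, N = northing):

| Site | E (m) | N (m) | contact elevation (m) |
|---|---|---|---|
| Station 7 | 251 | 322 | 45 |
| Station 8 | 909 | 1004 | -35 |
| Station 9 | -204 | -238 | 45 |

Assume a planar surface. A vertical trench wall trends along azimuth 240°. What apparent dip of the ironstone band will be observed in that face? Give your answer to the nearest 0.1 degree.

19.5°

Two edge vectors: Station 7→Station 8 = (658, 682, -80), Station 7→Station 9 = (-455, -560, 0).
Normal n = (Station 7→Station 8) × (Station 7→Station 9) = (-44800, 36400, -58170).
So ∂z/∂E = −n_x/n_z = −0.77016 and ∂z/∂N = −n_y/n_z = 0.62575.
Unit vector along 240° is (sin 240°, cos 240°) = (-0.8660, -0.5000).
Slope in that direction = a·(-0.8660) + b·(-0.5000) = 0.35410.
Apparent dip = arctan|0.35410| = 19.5° (true dip is 44.8°, so apparent ≤ true as expected).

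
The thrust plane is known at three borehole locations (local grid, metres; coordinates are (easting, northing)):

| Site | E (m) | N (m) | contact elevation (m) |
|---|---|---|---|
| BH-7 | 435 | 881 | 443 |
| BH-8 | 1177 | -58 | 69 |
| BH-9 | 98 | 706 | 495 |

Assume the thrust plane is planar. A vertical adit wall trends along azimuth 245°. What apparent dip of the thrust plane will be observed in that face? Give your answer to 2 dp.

Let the plane be z = a·E + b·N + c.
BH-8−BH-7: 742a − 939b = −374;  BH-9−BH-7: −337a − 175b = 52.
Solving gives a = −0.25606, b = 0.19596.
Unit vector along 245° is (sin 245°, cos 245°) = (-0.9063, -0.4226).
Slope in that direction = a·(-0.9063) + b·(-0.4226) = 0.14925.
Apparent dip = arctan|0.14925| = 8.49° (true dip is 17.9°, so apparent ≤ true as expected).

8.49°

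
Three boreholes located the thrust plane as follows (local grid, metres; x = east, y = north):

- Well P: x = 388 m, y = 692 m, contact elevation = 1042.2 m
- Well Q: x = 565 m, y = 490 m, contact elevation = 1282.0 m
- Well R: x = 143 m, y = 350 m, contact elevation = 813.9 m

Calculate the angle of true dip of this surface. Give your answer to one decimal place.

49.6°

Two edge vectors: Well P→Well Q = (177, -202, 239.8), Well P→Well R = (-245, -342, -228.3).
Normal n = (Well P→Well Q) × (Well P→Well R) = (128128.2, -18341.9, -110024).
So ∂z/∂x = −n_x/n_z = 1.16455 and ∂z/∂y = −n_y/n_z = −0.16671.
Gradient magnitude |∇z| = √(a² + b²) = √(1.35617 + 0.02779) = 1.17642.
True dip = arctan(1.17642) = 49.6°, dipping toward W (azimuth ≈ 278°).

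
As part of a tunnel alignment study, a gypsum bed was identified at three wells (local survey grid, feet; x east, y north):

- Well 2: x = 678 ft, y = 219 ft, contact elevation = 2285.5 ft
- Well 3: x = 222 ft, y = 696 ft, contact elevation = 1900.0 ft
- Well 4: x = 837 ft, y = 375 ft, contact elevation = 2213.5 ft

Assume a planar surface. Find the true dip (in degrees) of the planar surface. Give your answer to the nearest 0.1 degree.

Let the plane be z = a·x + b·y + c.
Well 3−Well 2: −456a + 477b = −385.5;  Well 4−Well 2: 159a + 156b = −72.
Solving gives a = 0.17549, b = −0.64041.
Gradient magnitude |∇z| = √(a² + b²) = √(0.03080 + 0.41012) = 0.66402.
True dip = arctan(0.66402) = 33.6°, dipping toward NNW (azimuth ≈ 345°).

33.6°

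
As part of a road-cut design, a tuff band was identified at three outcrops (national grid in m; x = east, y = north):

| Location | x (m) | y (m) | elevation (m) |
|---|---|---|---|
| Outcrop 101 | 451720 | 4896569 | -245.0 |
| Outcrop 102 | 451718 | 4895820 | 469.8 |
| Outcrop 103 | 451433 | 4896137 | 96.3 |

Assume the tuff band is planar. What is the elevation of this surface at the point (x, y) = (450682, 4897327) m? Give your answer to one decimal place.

-1226.6 m

Two edge vectors: Outcrop 101→Outcrop 102 = (-2, -749, 714.8), Outcrop 101→Outcrop 103 = (-287, -432, 341.3).
Normal n = (Outcrop 101→Outcrop 102) × (Outcrop 101→Outcrop 103) = (53159.9, -204465, -214099).
So ∂z/∂x = −n_x/n_z = 0.248295882 and ∂z/∂y = −n_y/n_z = −0.955002125.
Intercept c from Outcrop 101: -245 − 112160.22 + 4676233.80 = 4563828.59.
At (450682, 4897327): z = 111902.5 − 4676957.7 + 4563828.59 = -1226.6 m.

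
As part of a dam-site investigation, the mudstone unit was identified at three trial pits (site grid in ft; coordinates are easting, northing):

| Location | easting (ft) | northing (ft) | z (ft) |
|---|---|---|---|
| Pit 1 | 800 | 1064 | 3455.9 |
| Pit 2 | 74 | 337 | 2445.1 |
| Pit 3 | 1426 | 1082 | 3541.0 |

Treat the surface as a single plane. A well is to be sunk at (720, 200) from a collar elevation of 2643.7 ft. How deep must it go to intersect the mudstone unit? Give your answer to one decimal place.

Two edge vectors: Pit 1→Pit 2 = (-726, -727, -1010.8), Pit 1→Pit 3 = (626, 18, 85.1).
Normal n = (Pit 1→Pit 2) × (Pit 1→Pit 3) = (-43673.3, -570978.2, 442034).
So ∂z/∂easting = −n_x/n_z = 0.098801 and ∂z/∂northing = −n_y/n_z = 1.291707.
Intercept c from Pit 1: 3455.9 − 79.04 − 1374.38 = 2002.48.
At (720, 200): z_contact = 71.14 + 258.34 + 2002.48 = 2331.96 ft.
Depth below ground = 2643.7 − 2331.96 = 311.7 ft.

311.7 ft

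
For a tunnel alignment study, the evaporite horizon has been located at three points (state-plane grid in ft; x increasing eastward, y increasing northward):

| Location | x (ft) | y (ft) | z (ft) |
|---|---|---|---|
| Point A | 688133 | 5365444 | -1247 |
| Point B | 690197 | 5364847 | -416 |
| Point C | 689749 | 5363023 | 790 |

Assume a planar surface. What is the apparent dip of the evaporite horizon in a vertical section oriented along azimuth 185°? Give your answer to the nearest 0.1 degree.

34.6°

Two edge vectors: Point A→Point B = (2064, -597, 831), Point A→Point C = (1616, -2421, 2037).
Normal n = (Point A→Point B) × (Point A→Point C) = (795762, -2861472, -4032192).
So ∂z/∂x = −n_x/n_z = 0.19735 and ∂z/∂y = −n_y/n_z = −0.70966.
Unit vector along 185° is (sin 185°, cos 185°) = (-0.0872, -0.9962).
Slope in that direction = a·(-0.0872) + b·(-0.9962) = 0.68976.
Apparent dip = arctan|0.68976| = 34.6° (true dip is 36.4°, so apparent ≤ true as expected).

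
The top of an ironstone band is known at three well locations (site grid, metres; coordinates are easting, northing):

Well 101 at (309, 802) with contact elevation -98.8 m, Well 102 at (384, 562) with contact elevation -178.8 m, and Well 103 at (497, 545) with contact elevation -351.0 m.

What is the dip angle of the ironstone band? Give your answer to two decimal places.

Two edge vectors: Well 101→Well 102 = (75, -240, -80), Well 101→Well 103 = (188, -257, -252.2).
Normal n = (Well 101→Well 102) × (Well 101→Well 103) = (39968, 3875, 25845).
So ∂z/∂easting = −n_x/n_z = −1.54645 and ∂z/∂northing = −n_y/n_z = −0.14993.
Gradient magnitude |∇z| = √(a² + b²) = √(2.39151 + 0.02248) = 1.55370.
True dip = arctan(1.55370) = 57.23°, dipping toward E (azimuth ≈ 084°).

57.23°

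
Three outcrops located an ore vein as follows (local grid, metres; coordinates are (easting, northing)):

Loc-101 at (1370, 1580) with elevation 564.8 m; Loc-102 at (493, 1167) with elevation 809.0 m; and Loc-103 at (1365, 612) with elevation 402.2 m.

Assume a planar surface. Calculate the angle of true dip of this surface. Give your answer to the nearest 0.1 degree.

Two edge vectors: Loc-101→Loc-102 = (-877, -413, 244.2), Loc-101→Loc-103 = (-5, -968, -162.6).
Normal n = (Loc-101→Loc-102) × (Loc-101→Loc-103) = (303539.4, -143821.2, 846871).
So ∂z/∂E = −n_x/n_z = −0.35842 and ∂z/∂N = −n_y/n_z = 0.16983.
Gradient magnitude |∇z| = √(a² + b²) = √(0.12847 + 0.02884) = 0.39662.
True dip = arctan(0.39662) = 21.6°, dipping toward ESE (azimuth ≈ 115°).

21.6°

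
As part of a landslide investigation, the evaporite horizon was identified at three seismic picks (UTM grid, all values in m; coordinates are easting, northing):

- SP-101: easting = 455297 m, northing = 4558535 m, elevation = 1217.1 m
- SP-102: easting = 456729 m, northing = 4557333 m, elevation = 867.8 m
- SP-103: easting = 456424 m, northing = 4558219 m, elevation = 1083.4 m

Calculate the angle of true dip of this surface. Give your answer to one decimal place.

Two edge vectors: SP-101→SP-102 = (1432, -1202, -349.3), SP-101→SP-103 = (1127, -316, -133.7).
Normal n = (SP-101→SP-102) × (SP-101→SP-103) = (50328.6, -202202.7, 902142).
So ∂z/∂easting = −n_x/n_z = −0.05579 and ∂z/∂northing = −n_y/n_z = 0.22414.
Gradient magnitude |∇z| = √(a² + b²) = √(0.00311 + 0.05024) = 0.23097.
True dip = arctan(0.23097) = 13.0°, dipping toward SSE (azimuth ≈ 166°).

13.0°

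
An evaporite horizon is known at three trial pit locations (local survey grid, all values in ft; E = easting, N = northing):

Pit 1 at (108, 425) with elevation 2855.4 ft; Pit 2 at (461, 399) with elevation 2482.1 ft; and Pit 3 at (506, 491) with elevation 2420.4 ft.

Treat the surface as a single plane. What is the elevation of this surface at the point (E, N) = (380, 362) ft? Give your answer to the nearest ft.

2574 ft

Let the plane be z = a·E + b·N + c.
Pit 2−Pit 1: 353a − 26b = −373.3;  Pit 3−Pit 1: 398a + 66b = −435.
Solving gives a = −1.06841, b = −0.14806.
Then c = 2855.4 − a·108 − b·425 = 3033.71.
At (380, 362): z = −406.0 − 53.6 + 3033.71 = 2574.1 ft.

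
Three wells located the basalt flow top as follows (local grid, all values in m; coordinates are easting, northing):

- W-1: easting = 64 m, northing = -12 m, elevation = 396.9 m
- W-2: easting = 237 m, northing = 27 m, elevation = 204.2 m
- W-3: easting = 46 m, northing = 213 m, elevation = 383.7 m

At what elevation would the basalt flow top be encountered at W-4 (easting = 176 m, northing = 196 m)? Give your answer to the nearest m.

Two edge vectors: W-1→W-2 = (173, 39, -192.7), W-1→W-3 = (-18, 225, -13.2).
Normal n = (W-1→W-2) × (W-1→W-3) = (42842.7, 5752.2, 39627).
So ∂z/∂easting = −n_x/n_z = −1.08115 and ∂z/∂northing = −n_y/n_z = −0.14516.
Intercept c from W-1: 396.9 + 69.19 − 1.74 = 464.35.
At (176, 196): z = −190.3 − 28.5 + 464.35 = 245.6 m.

246 m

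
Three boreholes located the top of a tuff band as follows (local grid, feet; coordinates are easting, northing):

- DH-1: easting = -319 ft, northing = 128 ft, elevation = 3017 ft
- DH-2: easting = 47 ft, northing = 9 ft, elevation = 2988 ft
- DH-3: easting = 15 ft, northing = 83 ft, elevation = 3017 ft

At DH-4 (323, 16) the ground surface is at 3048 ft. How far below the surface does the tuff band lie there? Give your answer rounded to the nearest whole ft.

Let the plane be z = a·easting + b·northing + c.
DH-2−DH-1: 366a − 119b = −29;  DH-3−DH-1: 334a − 45b = 0.
Solving gives a = 0.05607, b = 0.41614.
Then c = 3017 − a·-319 − b·128 = 2981.62.
At (323, 16): z_contact = 18.1 + 6.7 + 2981.62 = 3006.4 ft.
Depth below ground = 3048 − 3006.4 = 42 ft.

42 ft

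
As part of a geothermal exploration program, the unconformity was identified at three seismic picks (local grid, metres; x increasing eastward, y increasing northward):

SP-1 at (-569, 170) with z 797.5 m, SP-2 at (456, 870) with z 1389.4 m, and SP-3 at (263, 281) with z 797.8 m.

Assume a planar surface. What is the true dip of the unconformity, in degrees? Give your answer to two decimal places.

Two edge vectors: SP-1→SP-2 = (1025, 700, 591.9), SP-1→SP-3 = (832, 111, 0.3).
Normal n = (SP-1→SP-2) × (SP-1→SP-3) = (-65490.9, 492153.3, -468625).
So ∂z/∂x = −n_x/n_z = −0.13975 and ∂z/∂y = −n_y/n_z = 1.05021.
Gradient magnitude |∇z| = √(a² + b²) = √(0.01953 + 1.10293) = 1.05946.
True dip = arctan(1.05946) = 46.65°, dipping toward S (azimuth ≈ 172°).

46.65°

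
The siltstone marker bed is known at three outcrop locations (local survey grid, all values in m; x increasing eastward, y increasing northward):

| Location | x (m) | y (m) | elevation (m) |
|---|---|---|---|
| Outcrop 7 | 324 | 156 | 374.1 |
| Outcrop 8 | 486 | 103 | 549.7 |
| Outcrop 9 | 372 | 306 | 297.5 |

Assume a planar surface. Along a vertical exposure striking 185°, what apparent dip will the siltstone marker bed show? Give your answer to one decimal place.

35.0°

Let the plane be z = a·x + b·y + c.
Outcrop 8−Outcrop 7: 162a − 53b = 175.6;  Outcrop 9−Outcrop 7: 48a + 150b = −76.6.
Solving gives a = 0.82999, b = −0.77626.
Unit vector along 185° is (sin 185°, cos 185°) = (-0.0872, -0.9962).
Slope in that direction = a·(-0.0872) + b·(-0.9962) = 0.70097.
Apparent dip = arctan|0.70097| = 35.0° (true dip is 48.7°, so apparent ≤ true as expected).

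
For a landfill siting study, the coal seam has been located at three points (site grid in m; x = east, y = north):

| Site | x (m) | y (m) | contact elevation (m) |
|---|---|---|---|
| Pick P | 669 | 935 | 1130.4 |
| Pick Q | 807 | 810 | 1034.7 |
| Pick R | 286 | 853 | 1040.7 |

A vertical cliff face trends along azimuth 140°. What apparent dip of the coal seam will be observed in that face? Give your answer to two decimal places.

Let the plane be z = a·x + b·y + c.
Pick Q−Pick P: 138a − 125b = −95.7;  Pick R−Pick P: −383a − 82b = −89.7.
Solving gives a = 0.05685, b = 0.82836.
Unit vector along 140° is (sin 140°, cos 140°) = (0.6428, -0.7660).
Slope in that direction = a·(0.6428) + b·(-0.7660) = −0.59802.
Apparent dip = arctan|0.59802| = 30.88° (true dip is 39.7°, so apparent ≤ true as expected).

30.88°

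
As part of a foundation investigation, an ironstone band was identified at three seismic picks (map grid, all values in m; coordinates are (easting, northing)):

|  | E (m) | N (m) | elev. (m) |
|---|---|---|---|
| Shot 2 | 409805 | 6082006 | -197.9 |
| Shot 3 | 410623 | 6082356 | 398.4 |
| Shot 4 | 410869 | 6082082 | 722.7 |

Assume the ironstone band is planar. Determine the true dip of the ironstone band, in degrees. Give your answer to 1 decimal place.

Let the plane be z = a·E + b·N + c.
Shot 3−Shot 2: 818a + 350b = 596.3;  Shot 4−Shot 2: 1064a + 76b = 920.6.
Solving gives a = 0.89253, b = −0.38225.
Gradient magnitude |∇z| = √(a² + b²) = √(0.79661 + 0.14612) = 0.97094.
True dip = arctan(0.97094) = 44.2°, dipping toward WNW (azimuth ≈ 293°).

44.2°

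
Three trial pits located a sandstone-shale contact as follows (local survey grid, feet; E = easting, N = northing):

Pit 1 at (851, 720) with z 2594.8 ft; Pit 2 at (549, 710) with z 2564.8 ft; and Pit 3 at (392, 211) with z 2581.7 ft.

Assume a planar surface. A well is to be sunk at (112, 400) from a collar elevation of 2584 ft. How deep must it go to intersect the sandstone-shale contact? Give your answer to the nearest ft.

Let the plane be z = a·E + b·N + c.
Pit 2−Pit 1: −302a − 10b = −30;  Pit 3−Pit 1: −459a − 509b = −13.1.
Solving gives a = 0.10152, b = −0.06581.
Then c = 2594.8 − a·851 − b·720 = 2555.79.
At (112, 400): z_contact = 11.4 − 26.3 + 2555.79 = 2540.8 ft.
Depth below ground = 2584 − 2540.8 = 43 ft.

43 ft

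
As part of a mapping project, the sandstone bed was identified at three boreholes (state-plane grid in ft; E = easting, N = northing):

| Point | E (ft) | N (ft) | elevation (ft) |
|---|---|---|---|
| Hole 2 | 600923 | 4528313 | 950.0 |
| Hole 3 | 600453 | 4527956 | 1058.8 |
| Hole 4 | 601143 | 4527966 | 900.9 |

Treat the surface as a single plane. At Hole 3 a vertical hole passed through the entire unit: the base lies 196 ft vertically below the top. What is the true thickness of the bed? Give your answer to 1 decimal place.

191.1 ft

Two edge vectors: Hole 2→Hole 3 = (-470, -357, 108.8), Hole 2→Hole 4 = (220, -347, -49.1).
Normal n = (Hole 2→Hole 3) × (Hole 2→Hole 4) = (55282.3, 859, 241630).
So ∂z/∂E = −n_x/n_z = −0.22879 and ∂z/∂N = −n_y/n_z = −0.00356.
|∇z| = √(a²+b²) = 0.22882, so dip δ = arctan(0.22882) = 12.89°.
True thickness = vertical thickness × cos δ = 196 × cos 12.89° = 191.1 ft.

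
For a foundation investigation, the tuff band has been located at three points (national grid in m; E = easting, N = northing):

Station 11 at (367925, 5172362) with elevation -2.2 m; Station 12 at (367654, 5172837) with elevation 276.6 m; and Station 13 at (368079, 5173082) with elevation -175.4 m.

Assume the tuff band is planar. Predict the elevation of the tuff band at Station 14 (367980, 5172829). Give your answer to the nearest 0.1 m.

Let the plane be z = a·E + b·N + c.
Station 12−Station 11: −271a + 475b = 278.8;  Station 13−Station 11: 154a + 720b = −173.2.
Solving gives a = −1.054929735, b = −0.014917807.
Then c = -2.2 − a·367925 − b·5172362 = 465293.12.
At (367980, 5172829): z = −388193.0 − 77167.3 + 465293.12 = -67.2 m.

-67.2 m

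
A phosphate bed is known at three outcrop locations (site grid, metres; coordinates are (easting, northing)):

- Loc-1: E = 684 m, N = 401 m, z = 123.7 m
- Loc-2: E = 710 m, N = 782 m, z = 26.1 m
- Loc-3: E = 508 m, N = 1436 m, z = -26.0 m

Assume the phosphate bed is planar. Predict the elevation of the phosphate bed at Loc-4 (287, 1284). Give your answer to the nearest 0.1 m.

Let the plane be z = a·E + b·N + c.
Loc-2−Loc-1: 26a + 381b = −97.6;  Loc-3−Loc-1: −176a + 1035b = −149.7.
Solving gives a = −0.468045, b = −0.224228.
Then c = 123.7 − a·684 − b·401 = 533.76.
At (287, 1284): z = −134.3 − 287.9 + 533.76 = 111.5 m.

111.5 m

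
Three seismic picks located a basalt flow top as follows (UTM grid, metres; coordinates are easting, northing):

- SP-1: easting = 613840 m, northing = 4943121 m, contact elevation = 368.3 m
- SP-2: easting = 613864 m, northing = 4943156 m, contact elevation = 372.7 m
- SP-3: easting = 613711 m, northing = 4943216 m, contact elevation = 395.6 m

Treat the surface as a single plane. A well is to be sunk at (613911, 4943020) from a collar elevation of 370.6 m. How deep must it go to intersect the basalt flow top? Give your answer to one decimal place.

26.1 m

Two edge vectors: SP-1→SP-2 = (24, 35, 4.4), SP-1→SP-3 = (-129, 95, 27.3).
Normal n = (SP-1→SP-2) × (SP-1→SP-3) = (537.5, -1222.8, 6795).
So ∂z/∂easting = −n_x/n_z = −0.079102281 and ∂z/∂northing = −n_y/n_z = 0.179955850.
Intercept c from SP-1: 368.3 + 48556.14 − 889543.54 = −840619.10.
At (613911, 4943020): z_contact = −48561.76 + 889525.37 − 840619.10 = 344.51 m.
Depth below ground = 370.6 − 344.51 = 26.1 m.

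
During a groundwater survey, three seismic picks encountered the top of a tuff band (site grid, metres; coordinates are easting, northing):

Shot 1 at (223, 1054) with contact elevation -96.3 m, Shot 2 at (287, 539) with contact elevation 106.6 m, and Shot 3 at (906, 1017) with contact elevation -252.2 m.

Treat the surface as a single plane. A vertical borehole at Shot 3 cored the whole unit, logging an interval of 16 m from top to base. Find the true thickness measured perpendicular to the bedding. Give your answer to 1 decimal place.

Let the plane be z = a·easting + b·northing + c.
Shot 2−Shot 1: 64a − 515b = 202.9;  Shot 3−Shot 1: 683a − 37b = −155.9.
Solving gives a = −0.25129, b = −0.42521.
|∇z| = √(a²+b²) = 0.49391, so dip δ = arctan(0.49391) = 26.29°.
True thickness = vertical thickness × cos δ = 16 × cos 26.29° = 14.3 m.

14.3 m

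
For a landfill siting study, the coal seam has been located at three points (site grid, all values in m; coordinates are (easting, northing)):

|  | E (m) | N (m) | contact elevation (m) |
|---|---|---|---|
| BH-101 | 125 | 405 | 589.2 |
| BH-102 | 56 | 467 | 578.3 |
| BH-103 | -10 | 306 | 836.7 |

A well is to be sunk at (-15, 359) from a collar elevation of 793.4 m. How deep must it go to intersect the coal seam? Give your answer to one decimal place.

16.7 m

Let the plane be z = a·E + b·N + c.
BH-102−BH-101: −69a + 62b = −10.9;  BH-103−BH-101: −135a − 99b = 247.5.
Solving gives a = −0.93848, b = −1.22025.
Then c = 589.2 − a·125 − b·405 = 1200.71.
At (-15, 359): z_contact = 14.08 − 438.07 + 1200.71 = 776.72 m.
Depth below ground = 793.4 − 776.72 = 16.7 m.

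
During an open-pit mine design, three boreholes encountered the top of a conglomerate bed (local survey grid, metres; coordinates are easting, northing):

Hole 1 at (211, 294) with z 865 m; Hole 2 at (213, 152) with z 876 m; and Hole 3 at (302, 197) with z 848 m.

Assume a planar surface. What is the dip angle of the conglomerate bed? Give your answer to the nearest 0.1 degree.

15.9°

Two edge vectors: Hole 1→Hole 2 = (2, -142, 11), Hole 1→Hole 3 = (91, -97, -17).
Normal n = (Hole 1→Hole 2) × (Hole 1→Hole 3) = (3481, 1035, 12728).
So ∂z/∂easting = −n_x/n_z = −0.27349 and ∂z/∂northing = −n_y/n_z = −0.08132.
Gradient magnitude |∇z| = √(a² + b²) = √(0.07480 + 0.00661) = 0.28532.
True dip = arctan(0.28532) = 15.9°, dipping toward ENE (azimuth ≈ 073°).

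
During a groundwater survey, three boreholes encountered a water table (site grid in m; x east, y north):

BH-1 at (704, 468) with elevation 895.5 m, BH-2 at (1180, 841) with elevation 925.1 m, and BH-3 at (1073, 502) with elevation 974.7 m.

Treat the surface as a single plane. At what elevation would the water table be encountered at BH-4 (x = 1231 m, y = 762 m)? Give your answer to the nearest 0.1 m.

954.5 m

Let the plane be z = a·x + b·y + c.
BH-2−BH-1: 476a + 373b = 29.6;  BH-3−BH-1: 369a + 34b = 79.2.
Solving gives a = 0.234948, b = −0.220470.
Then c = 895.5 − a·704 − b·468 = 833.28.
At (1231, 762): z = 289.2 − 168.0 + 833.28 = 954.5 m.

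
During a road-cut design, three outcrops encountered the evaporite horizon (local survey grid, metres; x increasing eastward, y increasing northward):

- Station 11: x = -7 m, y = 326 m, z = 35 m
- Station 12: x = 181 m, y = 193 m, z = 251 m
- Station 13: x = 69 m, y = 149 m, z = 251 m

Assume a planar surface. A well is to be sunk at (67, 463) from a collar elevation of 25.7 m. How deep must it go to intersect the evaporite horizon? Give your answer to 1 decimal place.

Let the plane be z = a·x + b·y + c.
Station 12−Station 11: 188a − 133b = 216;  Station 13−Station 11: 76a − 177b = 216.
Solving gives a = 0.41022, b = −1.04420.
Then c = 35 − a·-7 − b·326 = 378.28.
At (67, 463): z_contact = 27.48 − 483.46 + 378.28 = -77.70 m.
Depth below ground = 25.7 − (-77.70) = 103.4 m.

103.4 m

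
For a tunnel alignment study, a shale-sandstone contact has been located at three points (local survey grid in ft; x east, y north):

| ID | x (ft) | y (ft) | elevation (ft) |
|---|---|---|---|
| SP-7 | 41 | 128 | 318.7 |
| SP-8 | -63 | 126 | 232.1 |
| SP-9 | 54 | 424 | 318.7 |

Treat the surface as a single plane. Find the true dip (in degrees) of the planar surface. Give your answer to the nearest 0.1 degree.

39.8°

Two edge vectors: SP-7→SP-8 = (-104, -2, -86.6), SP-7→SP-9 = (13, 296, 0).
Normal n = (SP-7→SP-8) × (SP-7→SP-9) = (25633.6, -1125.8, -30758).
So ∂z/∂x = −n_x/n_z = 0.83340 and ∂z/∂y = −n_y/n_z = −0.03660.
Gradient magnitude |∇z| = √(a² + b²) = √(0.69455 + 0.00134) = 0.83420.
True dip = arctan(0.83420) = 39.8°, dipping toward W (azimuth ≈ 273°).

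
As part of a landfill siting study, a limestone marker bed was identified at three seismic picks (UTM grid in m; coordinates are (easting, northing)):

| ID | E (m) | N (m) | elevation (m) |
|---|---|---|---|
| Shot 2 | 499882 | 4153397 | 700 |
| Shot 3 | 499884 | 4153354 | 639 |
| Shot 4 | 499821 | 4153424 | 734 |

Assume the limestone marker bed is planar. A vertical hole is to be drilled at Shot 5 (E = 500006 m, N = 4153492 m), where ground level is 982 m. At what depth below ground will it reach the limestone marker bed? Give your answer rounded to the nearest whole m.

Two edge vectors: Shot 2→Shot 3 = (2, -43, -61), Shot 2→Shot 4 = (-61, 27, 34).
Normal n = (Shot 2→Shot 3) × (Shot 2→Shot 4) = (185, 3653, -2569).
So ∂z/∂E = −n_x/n_z = 0.07201246 and ∂z/∂N = −n_y/n_z = 1.42195407.
Intercept c from Shot 2: 700 − 35997.73 − 5905939.76 = −5941237.49.
At (500006, 4153492): z_contact = 36006.7 + 5906074.8 − 5941237.49 = 844.0 m.
Depth below ground = 982 − 844.0 = 138 m.

138 m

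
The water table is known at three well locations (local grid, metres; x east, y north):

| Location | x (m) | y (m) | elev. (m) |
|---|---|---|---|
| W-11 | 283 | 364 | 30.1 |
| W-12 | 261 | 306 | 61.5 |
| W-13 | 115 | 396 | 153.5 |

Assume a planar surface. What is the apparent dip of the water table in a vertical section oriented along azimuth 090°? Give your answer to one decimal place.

Two edge vectors: W-11→W-12 = (-22, -58, 31.4), W-11→W-13 = (-168, 32, 123.4).
Normal n = (W-11→W-12) × (W-11→W-13) = (-8162, -2560.4, -10448).
So ∂z/∂x = −n_x/n_z = −0.78120 and ∂z/∂y = −n_y/n_z = −0.24506.
Unit vector along 090° is (sin 90°, cos 90°) = (1.0000, 0.0000).
Slope in that direction = a·(1.0000) + b·(0.0000) = −0.78120.
Apparent dip = arctan|0.78120| = 38.0° (true dip is 39.3°, so apparent ≤ true as expected).

38.0°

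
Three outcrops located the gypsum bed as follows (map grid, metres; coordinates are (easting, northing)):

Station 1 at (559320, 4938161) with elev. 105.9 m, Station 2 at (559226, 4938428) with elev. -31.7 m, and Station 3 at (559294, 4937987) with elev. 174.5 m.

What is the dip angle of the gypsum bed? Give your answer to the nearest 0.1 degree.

26.3°

Two edge vectors: Station 1→Station 2 = (-94, 267, -137.6), Station 1→Station 3 = (-26, -174, 68.6).
Normal n = (Station 1→Station 2) × (Station 1→Station 3) = (-5626.2, 10026, 23298).
So ∂z/∂E = −n_x/n_z = 0.24149 and ∂z/∂N = −n_y/n_z = −0.43034.
Gradient magnitude |∇z| = √(a² + b²) = √(0.05832 + 0.18519) = 0.49346.
True dip = arctan(0.49346) = 26.3°, dipping toward NNW (azimuth ≈ 331°).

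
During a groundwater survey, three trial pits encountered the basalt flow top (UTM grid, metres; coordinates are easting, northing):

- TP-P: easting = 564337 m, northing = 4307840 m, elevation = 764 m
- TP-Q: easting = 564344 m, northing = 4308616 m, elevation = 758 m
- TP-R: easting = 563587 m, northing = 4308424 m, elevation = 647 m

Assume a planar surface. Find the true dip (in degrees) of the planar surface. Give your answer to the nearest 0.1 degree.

Two edge vectors: TP-P→TP-Q = (7, 776, -6), TP-P→TP-R = (-750, 584, -117).
Normal n = (TP-P→TP-Q) × (TP-P→TP-R) = (-87288, 5319, 586088).
So ∂z/∂easting = −n_x/n_z = 0.14893 and ∂z/∂northing = −n_y/n_z = −0.00908.
Gradient magnitude |∇z| = √(a² + b²) = √(0.02218 + 0.00008) = 0.14921.
True dip = arctan(0.14921) = 8.5°, dipping toward W (azimuth ≈ 273°).

8.5°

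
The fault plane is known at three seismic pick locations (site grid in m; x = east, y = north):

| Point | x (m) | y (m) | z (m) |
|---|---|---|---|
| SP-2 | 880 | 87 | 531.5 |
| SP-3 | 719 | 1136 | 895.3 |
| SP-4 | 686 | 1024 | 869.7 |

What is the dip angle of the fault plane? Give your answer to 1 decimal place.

22.0°

Let the plane be z = a·x + b·y + c.
SP-3−SP-2: −161a + 1049b = 363.8;  SP-4−SP-2: −194a + 937b = 338.2.
Solving gives a = −0.26385, b = 0.30631.
Gradient magnitude |∇z| = √(a² + b²) = √(0.06961 + 0.09383) = 0.40428.
True dip = arctan(0.40428) = 22.0°, dipping toward SE (azimuth ≈ 139°).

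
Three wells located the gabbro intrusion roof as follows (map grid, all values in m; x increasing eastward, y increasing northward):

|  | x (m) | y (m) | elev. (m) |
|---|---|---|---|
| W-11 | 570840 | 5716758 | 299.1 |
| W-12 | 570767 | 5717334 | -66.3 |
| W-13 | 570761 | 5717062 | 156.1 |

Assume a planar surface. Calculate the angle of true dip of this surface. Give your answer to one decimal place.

Let the plane be z = a·x + b·y + c.
W-12−W-11: −73a + 576b = −365.4;  W-13−W-11: −79a + 304b = −143.
Solving gives a = −1.23171, b = −0.79048.
Gradient magnitude |∇z| = √(a² + b²) = √(1.51711 + 0.62485) = 1.46354.
True dip = arctan(1.46354) = 55.7°, dipping toward ENE (azimuth ≈ 057°).

55.7°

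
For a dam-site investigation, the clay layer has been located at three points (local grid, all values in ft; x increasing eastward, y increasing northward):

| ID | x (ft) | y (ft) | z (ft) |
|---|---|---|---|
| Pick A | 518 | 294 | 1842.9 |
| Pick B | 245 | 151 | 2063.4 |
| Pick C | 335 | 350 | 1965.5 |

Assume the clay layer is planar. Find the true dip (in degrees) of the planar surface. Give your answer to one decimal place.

Two edge vectors: Pick A→Pick B = (-273, -143, 220.5), Pick A→Pick C = (-183, 56, 122.6).
Normal n = (Pick A→Pick B) × (Pick A→Pick C) = (-29879.8, -6881.7, -41457).
So ∂z/∂x = −n_x/n_z = −0.72074 and ∂z/∂y = −n_y/n_z = −0.16600.
Gradient magnitude |∇z| = √(a² + b²) = √(0.51947 + 0.02755) = 0.73961.
True dip = arctan(0.73961) = 36.5°, dipping toward ENE (azimuth ≈ 077°).

36.5°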